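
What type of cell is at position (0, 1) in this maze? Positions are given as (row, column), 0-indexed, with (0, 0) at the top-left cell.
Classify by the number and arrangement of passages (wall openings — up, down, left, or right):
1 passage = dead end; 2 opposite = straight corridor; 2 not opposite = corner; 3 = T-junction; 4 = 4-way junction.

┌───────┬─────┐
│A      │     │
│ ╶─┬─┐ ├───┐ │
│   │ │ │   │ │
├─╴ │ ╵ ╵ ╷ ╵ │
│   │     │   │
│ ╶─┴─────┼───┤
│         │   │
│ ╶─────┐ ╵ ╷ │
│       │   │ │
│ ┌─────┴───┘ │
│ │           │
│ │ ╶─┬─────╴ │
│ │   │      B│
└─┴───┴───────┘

Checking cell at (0, 1):
Number of passages: 2
Cell type: straight corridor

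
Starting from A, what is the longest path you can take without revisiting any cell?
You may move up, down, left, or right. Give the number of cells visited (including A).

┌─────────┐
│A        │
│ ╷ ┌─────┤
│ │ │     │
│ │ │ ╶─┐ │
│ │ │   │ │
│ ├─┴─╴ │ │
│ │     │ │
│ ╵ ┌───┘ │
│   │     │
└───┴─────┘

Finding longest simple path using DFS:
Start: (0, 0)
Longest path visits 19 cells
Path: A → down → down → down → down → right → up → right → right → up → left → up → right → right → down → down → down → left → left

Solution:

┌─────────┐
│A        │
│ ╷ ┌─────┤
│↓│ │↱ → ↓│
│ │ │ ╶─┐ │
│↓│ │↑ ↰│↓│
│ ├─┴─╴ │ │
│↓│↱ → ↑│↓│
│ ╵ ┌───┘ │
│↳ ↑│B ← ↲│
└───┴─────┘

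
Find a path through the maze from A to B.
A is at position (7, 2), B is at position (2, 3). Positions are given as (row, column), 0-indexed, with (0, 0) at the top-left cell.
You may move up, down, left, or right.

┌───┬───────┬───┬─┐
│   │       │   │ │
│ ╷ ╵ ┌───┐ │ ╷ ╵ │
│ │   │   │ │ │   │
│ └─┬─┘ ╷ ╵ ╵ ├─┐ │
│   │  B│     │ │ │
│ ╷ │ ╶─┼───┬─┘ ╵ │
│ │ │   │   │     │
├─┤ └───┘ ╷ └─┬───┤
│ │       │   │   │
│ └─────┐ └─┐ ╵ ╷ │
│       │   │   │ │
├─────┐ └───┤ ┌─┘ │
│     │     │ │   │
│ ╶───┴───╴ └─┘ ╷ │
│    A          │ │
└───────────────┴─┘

Finding the shortest path from (7, 2) to (2, 3):
Path length: 38 steps
Directions: right → right → right → right → right → up → right → up → up → left → down → left → up → left → up → left → down → left → left → left → up → up → left → up → up → right → down → right → up → right → right → right → down → down → left → up → left → down

Solution:

┌───┬───────┬───┬─┐
│↱ ↓│↱ → → ↓│   │ │
│ ╷ ╵ ┌───┐ │ ╷ ╵ │
│↑│↳ ↑│↓ ↰│↓│ │   │
│ └─┬─┘ ╷ ╵ ╵ ├─┐ │
│↑ ↰│  B│↑ ↲  │ │ │
│ ╷ │ ╶─┼───┬─┘ ╵ │
│ │↑│   │↓ ↰│     │
├─┤ └───┘ ╷ └─┬───┤
│ │↑ ← ← ↲│↑ ↰│↓ ↰│
│ └─────┐ └─┐ ╵ ╷ │
│       │   │↑ ↲│↑│
├─────┐ └───┤ ┌─┘ │
│     │     │ │↱ ↑│
│ ╶───┴───╴ └─┘ ╷ │
│    A → → → → ↑│ │
└───────────────┴─┘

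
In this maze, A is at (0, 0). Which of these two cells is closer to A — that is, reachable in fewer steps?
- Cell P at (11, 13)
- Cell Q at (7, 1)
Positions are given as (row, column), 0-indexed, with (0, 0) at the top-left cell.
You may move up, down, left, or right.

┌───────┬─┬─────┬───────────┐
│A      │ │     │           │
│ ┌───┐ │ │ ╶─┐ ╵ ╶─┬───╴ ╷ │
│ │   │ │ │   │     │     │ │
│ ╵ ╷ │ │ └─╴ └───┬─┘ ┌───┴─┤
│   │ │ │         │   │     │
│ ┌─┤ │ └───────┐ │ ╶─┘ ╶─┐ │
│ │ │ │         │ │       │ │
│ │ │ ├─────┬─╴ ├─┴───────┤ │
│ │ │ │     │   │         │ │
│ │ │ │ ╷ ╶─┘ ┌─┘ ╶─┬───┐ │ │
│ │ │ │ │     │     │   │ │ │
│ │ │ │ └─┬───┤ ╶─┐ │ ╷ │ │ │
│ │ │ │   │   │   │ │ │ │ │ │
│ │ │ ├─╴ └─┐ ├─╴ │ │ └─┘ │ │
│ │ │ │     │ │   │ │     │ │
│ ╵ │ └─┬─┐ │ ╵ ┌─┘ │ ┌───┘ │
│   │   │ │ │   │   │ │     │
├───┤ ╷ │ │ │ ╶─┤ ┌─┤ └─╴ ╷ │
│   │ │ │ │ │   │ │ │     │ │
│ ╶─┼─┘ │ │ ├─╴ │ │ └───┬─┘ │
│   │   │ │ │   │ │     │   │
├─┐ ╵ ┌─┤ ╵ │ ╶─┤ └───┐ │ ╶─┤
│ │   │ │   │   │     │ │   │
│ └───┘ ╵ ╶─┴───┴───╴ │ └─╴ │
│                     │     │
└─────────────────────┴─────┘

Shortest path A → P at (11, 13): 66 steps
Shortest path A → Q at (7, 1): 10 steps

Q is closer (10 steps vs 66 steps).

Path to P:

┌───────┬─┬─────┬───────────┐
│A → → ↓│ │     │           │
│ ┌───┐ │ │ ╶─┐ ╵ ╶─┬───╴ ╷ │
│ │   │↓│ │   │     │     │ │
│ ╵ ╷ │ │ └─╴ └───┬─┘ ┌───┴─┤
│   │ │↓│         │   │     │
│ ┌─┤ │ └───────┐ │ ╶─┘ ╶─┐ │
│ │ │ │↳ → → → ↓│ │       │ │
│ │ │ ├─────┬─╴ ├─┴───────┤ │
│ │ │ │↓ ↰  │↓ ↲│↱ → → → ↓│ │
│ │ │ │ ╷ ╶─┘ ┌─┘ ╶─┬───┐ │ │
│ │ │ │↓│↑ ← ↲│  ↑ ↰│   │↓│ │
│ │ │ │ └─┬───┤ ╶─┐ │ ╷ │ │ │
│ │ │ │↳ ↓│   │   │↑│ │ │↓│ │
│ │ │ ├─╴ └─┐ ├─╴ │ │ └─┘ │ │
│ │ │ │  ↳ ↓│ │   │↑│↓ ← ↲│ │
│ ╵ │ └─┬─┐ │ ╵ ┌─┘ │ ┌───┘ │
│   │   │ │↓│   │↱ ↑│↓│  ↱ ↓│
├───┤ ╷ │ │ │ ╶─┤ ┌─┤ └─╴ ╷ │
│   │ │ │ │↓│   │↑│ │↳ → ↑│↓│
│ ╶─┼─┘ │ │ ├─╴ │ │ └───┬─┘ │
│   │   │ │↓│   │↑│     │↓ ↲│
├─┐ ╵ ┌─┤ ╵ │ ╶─┤ └───┐ │ ╶─┤
│ │   │ │↓ ↲│   │↑ ← ↰│ │↳ P│
│ └───┘ ╵ ╶─┴───┴───╴ │ └─╴ │
│        ↳ → → → → → ↑│     │
└─────────────────────┴─────┘

Path to Q:

┌───────┬─┬─────┬───────────┐
│A      │ │     │           │
│ ┌───┐ │ │ ╶─┐ ╵ ╶─┬───╴ ╷ │
│↓│   │ │ │   │     │     │ │
│ ╵ ╷ │ │ └─╴ └───┬─┘ ┌───┴─┤
│↓  │ │ │         │   │     │
│ ┌─┤ │ └───────┐ │ ╶─┘ ╶─┐ │
│↓│ │ │         │ │       │ │
│ │ │ ├─────┬─╴ ├─┴───────┤ │
│↓│ │ │     │   │         │ │
│ │ │ │ ╷ ╶─┘ ┌─┘ ╶─┬───┐ │ │
│↓│ │ │ │     │     │   │ │ │
│ │ │ │ └─┬───┤ ╶─┐ │ ╷ │ │ │
│↓│ │ │   │   │   │ │ │ │ │ │
│ │ │ ├─╴ └─┐ ├─╴ │ │ └─┘ │ │
│↓│Q│ │     │ │   │ │     │ │
│ ╵ │ └─┬─┐ │ ╵ ┌─┘ │ ┌───┘ │
│↳ ↑│   │ │ │   │   │ │     │
├───┤ ╷ │ │ │ ╶─┤ ┌─┤ └─╴ ╷ │
│   │ │ │ │ │   │ │ │     │ │
│ ╶─┼─┘ │ │ ├─╴ │ │ └───┬─┘ │
│   │   │ │ │   │ │     │   │
├─┐ ╵ ┌─┤ ╵ │ ╶─┤ └───┐ │ ╶─┤
│ │   │ │   │   │     │ │   │
│ └───┘ ╵ ╶─┴───┴───╴ │ └─╴ │
│                     │     │
└─────────────────────┴─────┘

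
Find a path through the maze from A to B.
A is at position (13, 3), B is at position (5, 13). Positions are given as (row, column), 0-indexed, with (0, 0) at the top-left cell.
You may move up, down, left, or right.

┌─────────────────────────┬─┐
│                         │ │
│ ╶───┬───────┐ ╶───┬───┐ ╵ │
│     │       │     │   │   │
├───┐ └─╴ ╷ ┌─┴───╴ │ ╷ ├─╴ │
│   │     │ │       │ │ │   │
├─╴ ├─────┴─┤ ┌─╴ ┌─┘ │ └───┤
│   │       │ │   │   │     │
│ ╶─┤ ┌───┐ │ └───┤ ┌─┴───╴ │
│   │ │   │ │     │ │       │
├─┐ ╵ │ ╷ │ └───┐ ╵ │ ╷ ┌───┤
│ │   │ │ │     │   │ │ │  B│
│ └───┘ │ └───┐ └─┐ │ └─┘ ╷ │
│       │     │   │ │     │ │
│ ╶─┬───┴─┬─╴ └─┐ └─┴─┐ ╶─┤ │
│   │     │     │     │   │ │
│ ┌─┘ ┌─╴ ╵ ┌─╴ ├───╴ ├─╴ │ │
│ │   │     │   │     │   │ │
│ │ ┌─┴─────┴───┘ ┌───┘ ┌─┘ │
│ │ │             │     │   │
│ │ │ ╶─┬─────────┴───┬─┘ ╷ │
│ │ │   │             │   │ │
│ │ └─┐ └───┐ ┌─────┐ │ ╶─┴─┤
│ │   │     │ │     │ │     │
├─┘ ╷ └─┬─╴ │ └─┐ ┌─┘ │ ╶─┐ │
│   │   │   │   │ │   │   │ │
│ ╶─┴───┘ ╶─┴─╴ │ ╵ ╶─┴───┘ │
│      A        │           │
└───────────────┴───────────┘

Finding the shortest path from (13, 3) to (5, 13):
Path length: 32 steps
Directions: right → right → right → right → up → left → up → up → right → right → right → right → down → down → left → down → right → right → right → right → up → up → left → left → up → right → up → right → up → up → up → up

Solution:

┌─────────────────────────┬─┐
│                         │ │
│ ╶───┬───────┐ ╶───┬───┐ ╵ │
│     │       │     │   │   │
├───┐ └─╴ ╷ ┌─┴───╴ │ ╷ ├─╴ │
│   │     │ │       │ │ │   │
├─╴ ├─────┴─┤ ┌─╴ ┌─┘ │ └───┤
│   │       │ │   │   │     │
│ ╶─┤ ┌───┐ │ └───┤ ┌─┴───╴ │
│   │ │   │ │     │ │       │
├─┐ ╵ │ ╷ │ └───┐ ╵ │ ╷ ┌───┤
│ │   │ │ │     │   │ │ │  B│
│ └───┘ │ └───┐ └─┐ │ └─┘ ╷ │
│       │     │   │ │     │↑│
│ ╶─┬───┴─┬─╴ └─┐ └─┴─┐ ╶─┤ │
│   │     │     │     │   │↑│
│ ┌─┘ ┌─╴ ╵ ┌─╴ ├───╴ ├─╴ │ │
│ │   │     │   │     │   │↑│
│ │ ┌─┴─────┴───┘ ┌───┘ ┌─┘ │
│ │ │             │     │↱ ↑│
│ │ │ ╶─┬─────────┴───┬─┘ ╷ │
│ │ │   │    ↱ → → → ↓│↱ ↑│ │
│ │ └─┐ └───┐ ┌─────┐ │ ╶─┴─┤
│ │   │     │↑│     │↓│↑ ← ↰│
├─┘ ╷ └─┬─╴ │ └─┐ ┌─┘ │ ╶─┐ │
│   │   │   │↑ ↰│ │↓ ↲│   │↑│
│ ╶─┴───┘ ╶─┴─╴ │ ╵ ╶─┴───┘ │
│      A → → → ↑│  ↳ → → → ↑│
└───────────────┴───────────┘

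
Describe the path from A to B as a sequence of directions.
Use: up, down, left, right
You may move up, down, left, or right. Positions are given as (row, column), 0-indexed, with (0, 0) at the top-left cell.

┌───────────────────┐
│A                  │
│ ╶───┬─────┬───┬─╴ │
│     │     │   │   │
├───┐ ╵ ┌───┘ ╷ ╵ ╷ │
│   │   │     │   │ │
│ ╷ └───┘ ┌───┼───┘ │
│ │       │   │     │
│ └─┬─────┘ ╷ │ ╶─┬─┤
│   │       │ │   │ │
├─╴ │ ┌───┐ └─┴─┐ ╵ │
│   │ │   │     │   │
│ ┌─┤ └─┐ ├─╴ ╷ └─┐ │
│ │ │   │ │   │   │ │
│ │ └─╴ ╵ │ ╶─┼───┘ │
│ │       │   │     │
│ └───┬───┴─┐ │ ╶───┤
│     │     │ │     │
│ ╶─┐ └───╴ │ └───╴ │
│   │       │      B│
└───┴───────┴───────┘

Finding the path and converting it to directions:
Path through cells: (0,0) → (0,1) → (0,2) → (0,3) → (0,4) → (0,5) → (0,6) → (0,7) → (0,8) → (0,9) → (1,9) → (2,9) → (3,9) → (3,8) → (3,7) → (4,7) → (4,8) → (5,8) → (5,9) → (6,9) → (7,9) → (7,8) → (7,7) → (8,7) → (8,8) → (8,9) → (9,9)
Directions: right, right, right, right, right, right, right, right, right, down, down, down, left, left, down, right, down, right, down, down, left, left, down, right, right, down

Solution:

┌───────────────────┐
│A → → → → → → → → ↓│
│ ╶───┬─────┬───┬─╴ │
│     │     │   │  ↓│
├───┐ ╵ ┌───┘ ╷ ╵ ╷ │
│   │   │     │   │↓│
│ ╷ └───┘ ┌───┼───┘ │
│ │       │   │↓ ← ↲│
│ └─┬─────┘ ╷ │ ╶─┬─┤
│   │       │ │↳ ↓│ │
├─╴ │ ┌───┐ └─┴─┐ ╵ │
│   │ │   │     │↳ ↓│
│ ┌─┤ └─┐ ├─╴ ╷ └─┐ │
│ │ │   │ │   │   │↓│
│ │ └─╴ ╵ │ ╶─┼───┘ │
│ │       │   │↓ ← ↲│
│ └───┬───┴─┐ │ ╶───┤
│     │     │ │↳ → ↓│
│ ╶─┐ └───╴ │ └───╴ │
│   │       │      B│
└───┴───────┴───────┘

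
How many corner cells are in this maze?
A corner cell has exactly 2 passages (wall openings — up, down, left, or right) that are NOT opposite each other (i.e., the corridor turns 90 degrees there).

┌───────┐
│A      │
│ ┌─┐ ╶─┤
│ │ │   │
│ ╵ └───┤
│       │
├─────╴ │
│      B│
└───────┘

Counting corner cells (2 non-opposite passages):
Total corners: 5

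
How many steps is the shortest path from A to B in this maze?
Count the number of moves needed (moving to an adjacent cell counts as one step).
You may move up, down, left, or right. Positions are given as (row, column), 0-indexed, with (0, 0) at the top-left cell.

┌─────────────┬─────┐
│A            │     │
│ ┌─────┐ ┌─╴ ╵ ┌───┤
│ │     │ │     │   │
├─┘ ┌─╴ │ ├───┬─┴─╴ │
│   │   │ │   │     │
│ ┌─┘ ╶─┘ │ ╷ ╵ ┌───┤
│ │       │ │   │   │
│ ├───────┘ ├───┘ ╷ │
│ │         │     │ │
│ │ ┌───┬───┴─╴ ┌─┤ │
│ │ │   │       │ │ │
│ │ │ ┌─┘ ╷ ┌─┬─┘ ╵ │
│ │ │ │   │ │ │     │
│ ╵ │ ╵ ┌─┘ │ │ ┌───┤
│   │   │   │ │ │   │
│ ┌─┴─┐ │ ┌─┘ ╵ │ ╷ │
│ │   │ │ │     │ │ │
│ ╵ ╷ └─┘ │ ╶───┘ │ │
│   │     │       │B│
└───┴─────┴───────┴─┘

Using BFS to find shortest path:
Start: (0, 0), End: (9, 9)
Path found:
(0,0) → (0,1) → (0,2) → (0,3) → (0,4) → (1,4) → (2,4) → (3,4) → (3,3) → (3,2) → (2,2) → (2,3) → (1,3) → (1,2) → (1,1) → (2,1) → (2,0) → (3,0) → (4,0) → (5,0) → (6,0) → (7,0) → (8,0) → (9,0) → (9,1) → (8,1) → (8,2) → (9,2) → (9,3) → (9,4) → (8,4) → (7,4) → (7,5) → (6,5) → (5,5) → (5,6) → (5,7) → (4,7) → (4,8) → (3,8) → (3,9) → (4,9) → (5,9) → (6,9) → (6,8) → (6,7) → (7,7) → (8,7) → (8,6) → (8,5) → (9,5) → (9,6) → (9,7) → (9,8) → (8,8) → (7,8) → (7,9) → (8,9) → (9,9)
Number of steps: 58

Solution:

┌─────────────┬─────┐
│A → → → ↓    │     │
│ ┌─────┐ ┌─╴ ╵ ┌───┤
│ │↓ ← ↰│↓│     │   │
├─┘ ┌─╴ │ ├───┬─┴─╴ │
│↓ ↲│↱ ↑│↓│   │     │
│ ┌─┘ ╶─┘ │ ╷ ╵ ┌───┤
│↓│  ↑ ← ↲│ │   │↱ ↓│
│ ├───────┘ ├───┘ ╷ │
│↓│         │  ↱ ↑│↓│
│ │ ┌───┬───┴─╴ ┌─┤ │
│↓│ │   │  ↱ → ↑│ │↓│
│ │ │ ┌─┘ ╷ ┌─┬─┘ ╵ │
│↓│ │ │   │↑│ │↓ ← ↲│
│ ╵ │ ╵ ┌─┘ │ │ ┌───┤
│↓  │   │↱ ↑│ │↓│↱ ↓│
│ ┌─┴─┐ │ ┌─┘ ╵ │ ╷ │
│↓│↱ ↓│ │↑│↓ ← ↲│↑│↓│
│ ╵ ╷ └─┘ │ ╶───┘ │ │
│↳ ↑│↳ → ↑│↳ → → ↑│B│
└───┴─────┴───────┴─┘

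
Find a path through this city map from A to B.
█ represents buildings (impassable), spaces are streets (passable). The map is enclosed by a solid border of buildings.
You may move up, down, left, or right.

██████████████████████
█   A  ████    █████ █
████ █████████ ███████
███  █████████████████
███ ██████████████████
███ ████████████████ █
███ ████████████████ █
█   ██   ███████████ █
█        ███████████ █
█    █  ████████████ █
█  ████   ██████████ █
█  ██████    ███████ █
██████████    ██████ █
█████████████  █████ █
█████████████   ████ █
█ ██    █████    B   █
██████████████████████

Finding the shortest path from A to B:
Movement: cardinal only
Path length: 29 steps
Directions: down → down → left → down → down → down → down → down → right → right → right → down → right → down → right → right → down → right → down → right → right → right → down → down → down → right → right → right → right

Solution:

██████████████████████
█   A  ████    █████ █
████↓█████████ ███████
███↓↲█████████████████
███↓██████████████████
███↓████████████████ █
███↓████████████████ █
█  ↓██   ███████████ █
█  ↳→→↓  ███████████ █
█    █↳↓████████████ █
█  ████↳→↓██████████ █
█  ██████↳↓  ███████ █
██████████↳→→↓██████ █
█████████████↓ █████ █
█████████████↓  ████ █
█ ██    █████↳→→→B   █
██████████████████████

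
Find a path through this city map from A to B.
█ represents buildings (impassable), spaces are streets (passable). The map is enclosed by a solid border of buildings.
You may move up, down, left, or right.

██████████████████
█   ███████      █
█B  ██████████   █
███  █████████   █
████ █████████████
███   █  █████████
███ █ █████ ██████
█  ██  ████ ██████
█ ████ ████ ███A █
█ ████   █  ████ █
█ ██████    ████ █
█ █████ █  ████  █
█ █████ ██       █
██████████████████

Finding the shortest path from A to B:
Movement: cardinal only
Path length: 30 steps
Directions: right → down → down → down → down → left → left → left → left → left → left → up → up → left → left → up → left → left → up → up → left → up → up → left → up → up → left → up → left → left

Solution:

██████████████████
█   ███████      █
█B←↰██████████   █
███↑↰█████████   █
████↑█████████████
███ ↑↰█  █████████
███ █↑█████ ██████
█  ██↑↰████ ██████
█ ████↑████ ███A↓█
█ ████↑←↰█  ████↓█
█ ██████↑←↰ ████↓█
█ █████ █ ↑████ ↓█
█ █████ ██↑←←←←←↲█
██████████████████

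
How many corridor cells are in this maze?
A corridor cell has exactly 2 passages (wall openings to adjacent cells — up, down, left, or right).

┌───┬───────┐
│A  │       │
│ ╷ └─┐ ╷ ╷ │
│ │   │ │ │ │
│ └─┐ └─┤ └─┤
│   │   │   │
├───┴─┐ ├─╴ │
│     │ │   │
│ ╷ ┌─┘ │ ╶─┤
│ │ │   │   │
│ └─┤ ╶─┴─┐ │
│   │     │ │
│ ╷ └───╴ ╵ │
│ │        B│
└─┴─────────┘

Counting cells with exactly 2 passages:
Total corridor cells: 30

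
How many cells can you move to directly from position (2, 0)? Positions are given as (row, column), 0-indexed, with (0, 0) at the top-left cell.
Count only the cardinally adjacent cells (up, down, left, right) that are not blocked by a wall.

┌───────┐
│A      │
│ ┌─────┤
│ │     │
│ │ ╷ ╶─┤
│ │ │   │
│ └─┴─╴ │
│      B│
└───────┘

Checking passable neighbors of (2, 0):
Neighbors: (1, 0), (3, 0)
Count: 2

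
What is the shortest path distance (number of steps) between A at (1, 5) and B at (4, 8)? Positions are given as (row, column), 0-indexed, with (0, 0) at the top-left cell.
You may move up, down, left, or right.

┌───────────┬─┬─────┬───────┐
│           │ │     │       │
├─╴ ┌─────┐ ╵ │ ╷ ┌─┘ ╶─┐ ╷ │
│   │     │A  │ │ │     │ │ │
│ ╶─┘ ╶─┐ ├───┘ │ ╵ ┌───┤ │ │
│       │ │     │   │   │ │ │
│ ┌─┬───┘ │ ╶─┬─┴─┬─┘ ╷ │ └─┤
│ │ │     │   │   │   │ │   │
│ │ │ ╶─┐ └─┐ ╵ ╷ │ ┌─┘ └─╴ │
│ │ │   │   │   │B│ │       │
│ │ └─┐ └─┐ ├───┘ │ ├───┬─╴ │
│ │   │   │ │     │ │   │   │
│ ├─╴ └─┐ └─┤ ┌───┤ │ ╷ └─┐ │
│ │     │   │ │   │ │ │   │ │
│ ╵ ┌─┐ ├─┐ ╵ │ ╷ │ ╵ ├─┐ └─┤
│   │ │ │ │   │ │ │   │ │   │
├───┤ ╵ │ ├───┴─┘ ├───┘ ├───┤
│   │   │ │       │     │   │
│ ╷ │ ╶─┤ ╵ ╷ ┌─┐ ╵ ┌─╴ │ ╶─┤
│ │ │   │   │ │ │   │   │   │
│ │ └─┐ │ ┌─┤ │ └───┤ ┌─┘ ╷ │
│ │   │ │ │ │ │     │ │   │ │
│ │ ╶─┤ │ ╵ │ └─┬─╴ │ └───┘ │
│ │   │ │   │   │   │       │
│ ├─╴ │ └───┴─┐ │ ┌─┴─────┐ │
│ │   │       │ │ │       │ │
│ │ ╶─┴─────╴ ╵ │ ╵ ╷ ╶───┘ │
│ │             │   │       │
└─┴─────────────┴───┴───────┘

Finding path from (1, 5) to (4, 8):
Path: (1,5) → (0,5) → (0,4) → (0,3) → (0,2) → (0,1) → (1,1) → (1,0) → (2,0) → (2,1) → (2,2) → (1,2) → (1,3) → (1,4) → (2,4) → (3,4) → (3,3) → (3,2) → (4,2) → (4,3) → (5,3) → (5,4) → (6,4) → (6,5) → (7,5) → (7,6) → (6,6) → (5,6) → (5,7) → (5,8) → (4,8)
Distance: 30 steps

Solution:

┌───────────┬─┬─────┬───────┐
│  ↓ ← ← ← ↰│ │     │       │
├─╴ ┌─────┐ ╵ │ ╷ ┌─┘ ╶─┐ ╷ │
│↓ ↲│↱ → ↓│A  │ │ │     │ │ │
│ ╶─┘ ╶─┐ ├───┘ │ ╵ ┌───┤ │ │
│↳ → ↑  │↓│     │   │   │ │ │
│ ┌─┬───┘ │ ╶─┬─┴─┬─┘ ╷ │ └─┤
│ │ │↓ ← ↲│   │   │   │ │   │
│ │ │ ╶─┐ └─┐ ╵ ╷ │ ┌─┘ └─╴ │
│ │ │↳ ↓│   │   │B│ │       │
│ │ └─┐ └─┐ ├───┘ │ ├───┬─╴ │
│ │   │↳ ↓│ │↱ → ↑│ │   │   │
│ ├─╴ └─┐ └─┤ ┌───┤ │ ╷ └─┐ │
│ │     │↳ ↓│↑│   │ │ │   │ │
│ ╵ ┌─┐ ├─┐ ╵ │ ╷ │ ╵ ├─┐ └─┤
│   │ │ │ │↳ ↑│ │ │   │ │   │
├───┤ ╵ │ ├───┴─┘ ├───┘ ├───┤
│   │   │ │       │     │   │
│ ╷ │ ╶─┤ ╵ ╷ ┌─┐ ╵ ┌─╴ │ ╶─┤
│ │ │   │   │ │ │   │   │   │
│ │ └─┐ │ ┌─┤ │ └───┤ ┌─┘ ╷ │
│ │   │ │ │ │ │     │ │   │ │
│ │ ╶─┤ │ ╵ │ └─┬─╴ │ └───┘ │
│ │   │ │   │   │   │       │
│ ├─╴ │ └───┴─┐ │ ┌─┴─────┐ │
│ │   │       │ │ │       │ │
│ │ ╶─┴─────╴ ╵ │ ╵ ╷ ╶───┘ │
│ │             │   │       │
└─┴─────────────┴───┴───────┘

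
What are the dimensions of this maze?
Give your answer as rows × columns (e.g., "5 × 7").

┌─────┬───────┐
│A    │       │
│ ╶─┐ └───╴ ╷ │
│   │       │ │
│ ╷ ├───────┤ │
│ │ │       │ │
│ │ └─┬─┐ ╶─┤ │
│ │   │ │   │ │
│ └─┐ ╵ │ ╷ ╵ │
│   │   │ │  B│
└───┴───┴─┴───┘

Counting the maze dimensions:
Rows (vertical): 5
Columns (horizontal): 7
Dimensions: 5 × 7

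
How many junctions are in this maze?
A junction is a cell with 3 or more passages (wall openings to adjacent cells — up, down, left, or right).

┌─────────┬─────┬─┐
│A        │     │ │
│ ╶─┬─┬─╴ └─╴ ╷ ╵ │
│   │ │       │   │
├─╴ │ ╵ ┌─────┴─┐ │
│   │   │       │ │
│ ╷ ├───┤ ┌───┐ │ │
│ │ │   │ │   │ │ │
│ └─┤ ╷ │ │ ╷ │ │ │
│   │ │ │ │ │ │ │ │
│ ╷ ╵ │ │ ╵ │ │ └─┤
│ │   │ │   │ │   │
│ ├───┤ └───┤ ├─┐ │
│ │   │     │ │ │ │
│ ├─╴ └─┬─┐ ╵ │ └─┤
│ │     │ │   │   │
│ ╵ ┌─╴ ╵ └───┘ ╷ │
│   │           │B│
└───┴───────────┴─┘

Checking each cell for number of passages:

Junctions found (3+ passages):
  (0, 6): 3 passages
  (1, 4): 3 passages
  (1, 8): 3 passages
  (2, 1): 3 passages
  (4, 0): 3 passages
  (7, 2): 3 passages
  (7, 7): 3 passages
  (8, 3): 3 passages
  (8, 4): 3 passages
Total junctions: 9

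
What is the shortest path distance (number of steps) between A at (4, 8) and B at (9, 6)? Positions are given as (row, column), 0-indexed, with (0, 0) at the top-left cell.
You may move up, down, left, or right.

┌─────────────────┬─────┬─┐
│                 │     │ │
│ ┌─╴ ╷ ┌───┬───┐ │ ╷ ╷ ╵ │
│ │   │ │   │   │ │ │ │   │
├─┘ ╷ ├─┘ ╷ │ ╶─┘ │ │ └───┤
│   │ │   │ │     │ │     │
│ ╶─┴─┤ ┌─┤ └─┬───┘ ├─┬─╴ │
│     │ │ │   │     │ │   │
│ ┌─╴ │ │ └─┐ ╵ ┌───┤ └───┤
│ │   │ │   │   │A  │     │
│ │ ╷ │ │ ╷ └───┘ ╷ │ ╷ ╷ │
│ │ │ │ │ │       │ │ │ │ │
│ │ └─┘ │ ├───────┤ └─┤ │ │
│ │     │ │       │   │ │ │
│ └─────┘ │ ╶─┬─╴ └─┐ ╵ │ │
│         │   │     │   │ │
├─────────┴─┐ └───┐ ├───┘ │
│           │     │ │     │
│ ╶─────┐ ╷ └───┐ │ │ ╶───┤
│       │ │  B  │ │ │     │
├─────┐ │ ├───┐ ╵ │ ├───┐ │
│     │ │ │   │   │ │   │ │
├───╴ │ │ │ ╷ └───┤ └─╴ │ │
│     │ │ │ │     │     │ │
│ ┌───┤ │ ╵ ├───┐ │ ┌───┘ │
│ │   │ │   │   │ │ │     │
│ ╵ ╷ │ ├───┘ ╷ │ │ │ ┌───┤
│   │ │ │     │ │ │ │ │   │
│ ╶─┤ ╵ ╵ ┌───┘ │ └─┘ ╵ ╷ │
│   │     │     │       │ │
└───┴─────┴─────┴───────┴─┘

Finding path from (4, 8) to (9, 6):
Path: (4,8) → (4,9) → (5,9) → (6,9) → (6,10) → (7,10) → (7,11) → (6,11) → (5,11) → (4,11) → (4,12) → (5,12) → (6,12) → (7,12) → (8,12) → (8,11) → (8,10) → (9,10) → (9,11) → (9,12) → (10,12) → (11,12) → (12,12) → (12,11) → (12,10) → (13,10) → (14,10) → (14,9) → (14,8) → (13,8) → (12,8) → (11,8) → (11,7) → (11,6) → (10,6) → (10,5) → (11,5) → (12,5) → (12,4) → (11,4) → (10,4) → (9,4) → (8,4) → (8,5) → (9,5) → (9,6)
Distance: 45 steps

Solution:

┌─────────────────┬─────┬─┐
│                 │     │ │
│ ┌─╴ ╷ ┌───┬───┐ │ ╷ ╷ ╵ │
│ │   │ │   │   │ │ │ │   │
├─┘ ╷ ├─┘ ╷ │ ╶─┘ │ │ └───┤
│   │ │   │ │     │ │     │
│ ╶─┴─┤ ┌─┤ └─┬───┘ ├─┬─╴ │
│     │ │ │   │     │ │   │
│ ┌─╴ │ │ └─┐ ╵ ┌───┤ └───┤
│ │   │ │   │   │A ↓│  ↱ ↓│
│ │ ╷ │ │ ╷ └───┘ ╷ │ ╷ ╷ │
│ │ │ │ │ │       │↓│ │↑│↓│
│ │ └─┘ │ ├───────┤ └─┤ │ │
│ │     │ │       │↳ ↓│↑│↓│
│ └─────┘ │ ╶─┬─╴ └─┐ ╵ │ │
│         │   │     │↳ ↑│↓│
├─────────┴─┐ └───┐ ├───┘ │
│        ↱ ↓│     │ │↓ ← ↲│
│ ╶─────┐ ╷ └───┐ │ │ ╶───┤
│       │↑│↳ B  │ │ │↳ → ↓│
├─────┐ │ ├───┐ ╵ │ ├───┐ │
│     │ │↑│↓ ↰│   │ │   │↓│
├───╴ │ │ │ ╷ └───┤ └─╴ │ │
│     │ │↑│↓│↑ ← ↰│     │↓│
│ ┌───┤ │ ╵ ├───┐ │ ┌───┘ │
│ │   │ │↑ ↲│   │↑│ │↓ ← ↲│
│ ╵ ╷ │ ├───┘ ╷ │ │ │ ┌───┤
│   │ │ │     │ │↑│ │↓│   │
│ ╶─┤ ╵ ╵ ┌───┘ │ └─┘ ╵ ╷ │
│   │     │     │↑ ← ↲  │ │
└───┴─────┴─────┴───────┴─┘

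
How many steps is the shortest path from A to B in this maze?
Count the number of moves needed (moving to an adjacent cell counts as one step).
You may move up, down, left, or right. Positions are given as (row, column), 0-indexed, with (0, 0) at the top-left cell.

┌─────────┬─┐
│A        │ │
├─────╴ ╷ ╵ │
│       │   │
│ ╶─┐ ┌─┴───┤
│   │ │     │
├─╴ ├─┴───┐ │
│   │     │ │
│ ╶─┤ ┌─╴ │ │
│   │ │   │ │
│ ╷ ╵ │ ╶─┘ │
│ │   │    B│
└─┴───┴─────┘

Using BFS to find shortest path:
Start: (0, 0), End: (5, 5)
Path found:
(0,0) → (0,1) → (0,2) → (0,3) → (1,3) → (1,2) → (1,1) → (1,0) → (2,0) → (2,1) → (3,1) → (3,0) → (4,0) → (4,1) → (5,1) → (5,2) → (4,2) → (3,2) → (3,3) → (3,4) → (4,4) → (4,3) → (5,3) → (5,4) → (5,5)
Number of steps: 24

Solution:

┌─────────┬─┐
│A → → ↓  │ │
├─────╴ ╷ ╵ │
│↓ ← ← ↲│   │
│ ╶─┐ ┌─┴───┤
│↳ ↓│ │     │
├─╴ ├─┴───┐ │
│↓ ↲│↱ → ↓│ │
│ ╶─┤ ┌─╴ │ │
│↳ ↓│↑│↓ ↲│ │
│ ╷ ╵ │ ╶─┘ │
│ │↳ ↑│↳ → B│
└─┴───┴─────┘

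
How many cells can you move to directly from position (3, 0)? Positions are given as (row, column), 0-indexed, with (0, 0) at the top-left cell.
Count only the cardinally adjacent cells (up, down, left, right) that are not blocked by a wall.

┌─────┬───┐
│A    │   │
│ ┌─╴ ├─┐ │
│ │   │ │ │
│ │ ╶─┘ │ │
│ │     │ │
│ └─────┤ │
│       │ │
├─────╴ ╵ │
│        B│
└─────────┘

Checking passable neighbors of (3, 0):
Neighbors: (2, 0), (3, 1)
Count: 2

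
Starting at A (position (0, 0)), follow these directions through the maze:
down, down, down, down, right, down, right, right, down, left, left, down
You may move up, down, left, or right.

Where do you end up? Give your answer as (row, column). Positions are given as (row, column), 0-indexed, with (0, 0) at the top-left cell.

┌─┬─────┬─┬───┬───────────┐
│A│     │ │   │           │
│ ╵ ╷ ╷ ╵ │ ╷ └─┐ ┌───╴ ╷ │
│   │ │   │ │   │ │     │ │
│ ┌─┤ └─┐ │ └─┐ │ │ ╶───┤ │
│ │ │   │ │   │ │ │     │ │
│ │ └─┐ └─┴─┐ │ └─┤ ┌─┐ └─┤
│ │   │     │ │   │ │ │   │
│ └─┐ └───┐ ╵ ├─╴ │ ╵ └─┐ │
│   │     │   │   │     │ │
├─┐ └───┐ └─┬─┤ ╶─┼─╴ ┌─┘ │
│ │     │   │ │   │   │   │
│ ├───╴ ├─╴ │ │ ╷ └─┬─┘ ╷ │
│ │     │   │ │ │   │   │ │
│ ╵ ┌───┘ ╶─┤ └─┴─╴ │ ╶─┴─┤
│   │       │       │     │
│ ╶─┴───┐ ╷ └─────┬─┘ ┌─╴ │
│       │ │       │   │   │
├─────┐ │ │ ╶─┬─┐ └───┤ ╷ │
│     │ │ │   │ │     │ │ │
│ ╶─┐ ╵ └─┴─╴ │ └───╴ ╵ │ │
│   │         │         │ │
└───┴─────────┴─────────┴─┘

Following directions step by step:
Start: (0, 0)
  down: (0, 0) → (1, 0)
  down: (1, 0) → (2, 0)
  down: (2, 0) → (3, 0)
  down: (3, 0) → (4, 0)
  right: (4, 0) → (4, 1)
  down: (4, 1) → (5, 1)
  right: (5, 1) → (5, 2)
  right: (5, 2) → (5, 3)
  down: (5, 3) → (6, 3)
  left: (6, 3) → (6, 2)
  left: (6, 2) → (6, 1)
  down: (6, 1) → (7, 1)
Final position: (7, 1)

Path taken:

┌─┬─────┬─┬───┬───────────┐
│A│     │ │   │           │
│ ╵ ╷ ╷ ╵ │ ╷ └─┐ ┌───╴ ╷ │
│↓  │ │   │ │   │ │     │ │
│ ┌─┤ └─┐ │ └─┐ │ │ ╶───┤ │
│↓│ │   │ │   │ │ │     │ │
│ │ └─┐ └─┴─┐ │ └─┤ ┌─┐ └─┤
│↓│   │     │ │   │ │ │   │
│ └─┐ └───┐ ╵ ├─╴ │ ╵ └─┐ │
│↳ ↓│     │   │   │     │ │
├─┐ └───┐ └─┬─┤ ╶─┼─╴ ┌─┘ │
│ │↳ → ↓│   │ │   │   │   │
│ ├───╴ ├─╴ │ │ ╷ └─┬─┘ ╷ │
│ │↓ ← ↲│   │ │ │   │   │ │
│ ╵ ┌───┘ ╶─┤ └─┴─╴ │ ╶─┴─┤
│  B│       │       │     │
│ ╶─┴───┐ ╷ └─────┬─┘ ┌─╴ │
│       │ │       │   │   │
├─────┐ │ │ ╶─┬─┐ └───┤ ╷ │
│     │ │ │   │ │     │ │ │
│ ╶─┐ ╵ └─┴─╴ │ └───╴ ╵ │ │
│   │         │         │ │
└───┴─────────┴─────────┴─┘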